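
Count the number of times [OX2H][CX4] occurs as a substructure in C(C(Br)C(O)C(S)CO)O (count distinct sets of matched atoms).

3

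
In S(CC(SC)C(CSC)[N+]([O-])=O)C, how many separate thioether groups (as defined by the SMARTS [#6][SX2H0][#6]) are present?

[#6][SX2H0][#6] is the SMARTS for a thioether: an aliphatic sulfur bridging two carbons with no H on the sulfur.
The molecule carries 3 separate instances of a methylthio ether (-SCH3) meeting every constraint; each maps to a distinct set of atoms, giving 3 matches.

3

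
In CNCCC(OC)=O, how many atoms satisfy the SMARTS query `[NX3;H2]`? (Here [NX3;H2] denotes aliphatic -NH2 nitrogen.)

0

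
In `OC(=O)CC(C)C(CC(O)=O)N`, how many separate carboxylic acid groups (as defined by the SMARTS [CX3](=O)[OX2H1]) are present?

2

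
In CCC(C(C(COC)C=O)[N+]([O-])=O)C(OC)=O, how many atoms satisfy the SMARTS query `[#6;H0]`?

The query [#6;H0] means: any carbon with no attached hydrogen.
Check the 17 heavy atoms by environment: 3× C (H3) → no; 2× C (H2) → no; 4× C (H1) → no; 5× O (H0) → no; 1× N (charge +1, H0) → no; 1× O (charge -1, H0) → no; 1× C (H0) → match.
That gives 1 matching atom.

1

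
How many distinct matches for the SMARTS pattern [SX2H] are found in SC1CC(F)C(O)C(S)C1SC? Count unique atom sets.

2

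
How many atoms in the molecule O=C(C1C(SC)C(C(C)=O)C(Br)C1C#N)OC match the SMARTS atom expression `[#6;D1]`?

3

The query [#6;D1] means: carbon bonded to exactly one heavy atom.
Check the 17 heavy atoms by environment: 7× C (D3) → no; 1× C (D2) → no; 1× N (D1) → no; 1× S (D2) → no; 3× C (D1) → match; 2× O (D1) → no; 1× O (D2) → no; 1× Br (D1) → no.
That gives 3 matching atoms.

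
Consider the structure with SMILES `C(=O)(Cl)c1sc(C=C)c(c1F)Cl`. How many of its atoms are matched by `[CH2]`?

1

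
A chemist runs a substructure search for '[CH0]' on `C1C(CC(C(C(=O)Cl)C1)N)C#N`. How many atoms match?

2

The query [CH0] means: aliphatic carbon with no attached hydrogen.
Check the 12 heavy atoms by environment: 3× C (H2) → no; 3× C (H1) → no; 1× N (H2) → no; 2× C (H0) → match; 1× N (H0) → no; 1× O (H0) → no; 1× Cl (H0) → no.
That gives 2 matching atoms.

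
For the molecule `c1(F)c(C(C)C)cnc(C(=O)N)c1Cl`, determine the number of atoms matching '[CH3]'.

2

The query [CH3] means: aliphatic carbon with exactly three hydrogens.
Check the 14 heavy atoms by environment: 1× n (aromatic, H0) → no; 1× c (aromatic, H1) → no; 4× c (aromatic, H0) → no; 1× Cl (H0) → no; 1× C (H1) → no; 2× C (H3) → match; 1× F (H0) → no; 1× C (H0) → no; 1× O (H0) → no; 1× N (H2) → no.
That gives 2 matching atoms.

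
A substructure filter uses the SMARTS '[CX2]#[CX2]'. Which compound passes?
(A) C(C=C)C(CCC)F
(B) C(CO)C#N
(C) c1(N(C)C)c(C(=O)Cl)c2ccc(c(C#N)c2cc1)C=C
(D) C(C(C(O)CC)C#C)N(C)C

[CX2]#[CX2] describes a carbon-carbon triple bond (an alkyne).
(A) has a vinyl group (-CH=CH2) but the C=C is a double bond; both carbons are CX3, not CX2.
(B) has a nitrile (-C#N) but the triple bond is C#N, not C#C.
(C) has a nitrile (-C#N) but the triple bond is C#N, not C#C.
(D) contains an ethynyl group (-C#CH), which satisfies every atom and bond constraint.
So the answer is (D).

D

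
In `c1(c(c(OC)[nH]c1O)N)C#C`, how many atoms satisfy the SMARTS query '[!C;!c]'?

The query [!C;!c] means: neither aliphatic nor aromatic carbon — same as [!#6].
Check the 11 heavy atoms by environment: 1× n (aromatic) → match; 4× c (aromatic) → no; 2× O → match; 1× N → match; 3× C → no.
Summing the matching environments: 1 + 2 + 1 = 4 matching atoms.

4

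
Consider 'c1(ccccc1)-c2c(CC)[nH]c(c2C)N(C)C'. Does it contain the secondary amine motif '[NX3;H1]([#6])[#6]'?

No

The pattern [NX3;H1]([#6])[#6] describes a trivalent nitrogen with one H, bonded to two carbons — a secondary amine.
The closest candidate here is a dimethylamino group (-N(CH3)2), but the nitrogen has H0, not H1. No other fragment satisfies the full query, so there is no match.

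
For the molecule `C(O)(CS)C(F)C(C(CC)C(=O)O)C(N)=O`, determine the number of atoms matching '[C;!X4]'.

The query [C;!X4] means: aliphatic carbon that does not have four total connections.
Check the 16 heavy atoms by environment: 7× C (X4) → no; 2× O (X2) → no; 1× F (X1) → no; 2× C (X3) → match; 2× O (X1) → no; 1× S (X2) → no; 1× N (X3) → no.
That gives 2 matching atoms.

2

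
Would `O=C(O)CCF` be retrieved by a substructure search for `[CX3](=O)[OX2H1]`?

The pattern [CX3](=O)[OX2H1] describes an sp2 carbon double-bonded to O and single-bonded to an -OH oxygen — a carboxylic acid.
The molecule carries a carboxylic acid group (-C(=O)OH), whose atoms satisfy every constraint of the query, so the pattern matches.

Yes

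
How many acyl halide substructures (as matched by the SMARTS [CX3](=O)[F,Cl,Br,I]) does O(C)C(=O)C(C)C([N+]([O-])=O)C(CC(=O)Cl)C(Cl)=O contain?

2

[CX3](=O)[F,Cl,Br,I] is the SMARTS for an acyl halide: a carbonyl carbon bonded to a halogen.
The molecule carries 2 separate instances of an acyl chloride (-C(=O)Cl) meeting every constraint; each maps to a distinct set of atoms, giving 2 matches.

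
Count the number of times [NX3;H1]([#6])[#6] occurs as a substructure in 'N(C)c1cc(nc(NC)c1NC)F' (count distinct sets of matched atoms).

3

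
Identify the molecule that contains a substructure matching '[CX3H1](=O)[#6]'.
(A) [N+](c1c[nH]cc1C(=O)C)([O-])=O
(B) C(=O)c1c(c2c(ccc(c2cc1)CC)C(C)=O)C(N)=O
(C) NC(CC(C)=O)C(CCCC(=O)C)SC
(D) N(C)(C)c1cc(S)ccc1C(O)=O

B

[CX3H1](=O)[#6] describes an sp2 carbon with one H, double-bonded to O and single-bonded to carbon (an aldehyde).
(A) has an acetyl/ketone group (-C(=O)CH3) but the carbonyl carbon has H0 (two carbon neighbours), not H1.
(B) contains an aldehyde (-CHO), which satisfies every atom and bond constraint.
(C) has an acetyl/ketone group (-C(=O)CH3) but the carbonyl carbon has H0 (two carbon neighbours), not H1.
(D) has a carboxylic acid group (-C(=O)OH) but the carbonyl carbon has H0 and is bonded to O, not H1.
So the answer is (B).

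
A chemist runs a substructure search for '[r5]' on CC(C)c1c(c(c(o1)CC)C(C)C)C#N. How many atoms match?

5

The query [r5] means: r5 matches atoms in a five-membered ring.
Check the 15 heavy atoms by environment: 1× o (aromatic, in 5-ring) → match; 4× c (aromatic, in 5-ring) → match; 9× C (acyclic) → no; 1× N (acyclic) → no.
Summing the matching environments: 1 + 4 = 5 matching atoms.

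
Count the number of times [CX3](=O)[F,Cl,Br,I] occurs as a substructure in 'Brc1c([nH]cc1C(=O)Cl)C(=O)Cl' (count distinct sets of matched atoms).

[CX3](=O)[F,Cl,Br,I] is the SMARTS for an acyl halide: a carbonyl carbon bonded to a halogen.
The molecule carries 2 separate instances of an acyl chloride (-C(=O)Cl) meeting every constraint; each maps to a distinct set of atoms, giving 2 matches.

2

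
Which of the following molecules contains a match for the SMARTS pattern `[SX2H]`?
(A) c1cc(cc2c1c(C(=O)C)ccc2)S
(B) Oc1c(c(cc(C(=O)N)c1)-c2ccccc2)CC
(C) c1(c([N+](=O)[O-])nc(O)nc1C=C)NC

A

[SX2H] describes an aliphatic sulfur with two connections, one being H (a thiol).
(A) contains a thiol (-SH), which satisfies every atom and bond constraint.
(B) has a hydroxyl group (-OH) but it is an -OH, not an -SH.
(C) has a hydroxyl group (-OH) but it is an -OH, not an -SH.
So the answer is (A).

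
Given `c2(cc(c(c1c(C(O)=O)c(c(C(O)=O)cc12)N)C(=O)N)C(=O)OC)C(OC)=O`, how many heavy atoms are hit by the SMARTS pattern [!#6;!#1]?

The query [!#6;!#1] means: not carbon and not hydrogen — any heteroatom.
Check the 28 heavy atoms by environment: 10× c (aromatic) → no; 7× C → no; 9× O → match; 2× N → match.
Summing the matching environments: 9 + 2 = 11 matching atoms.

11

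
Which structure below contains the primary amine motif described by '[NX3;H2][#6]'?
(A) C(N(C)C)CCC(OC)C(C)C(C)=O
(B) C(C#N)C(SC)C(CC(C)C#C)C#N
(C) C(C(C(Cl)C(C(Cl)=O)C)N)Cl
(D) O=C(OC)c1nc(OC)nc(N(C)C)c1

[NX3;H2][#6] describes a trivalent nitrogen with two H attached to carbon (a primary amine).
(A) has a dimethylamino group (-N(CH3)2) but the nitrogen has H0, not H2.
(B) has a nitrile (-C#N) but the nitrogen is NX1 (triple-bonded), not NX3 with two H.
(C) contains a primary amino group (-NH2), which satisfies every atom and bond constraint.
(D) has a dimethylamino group (-N(CH3)2) but the nitrogen has H0, not H2.
So the answer is (C).

C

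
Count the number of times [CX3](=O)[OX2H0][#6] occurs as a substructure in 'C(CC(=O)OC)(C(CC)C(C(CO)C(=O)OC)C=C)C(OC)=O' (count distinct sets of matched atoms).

3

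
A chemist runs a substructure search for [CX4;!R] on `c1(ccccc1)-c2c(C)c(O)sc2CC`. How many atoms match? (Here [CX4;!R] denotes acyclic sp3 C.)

The query [CX4;!R] means: aliphatic carbon with four total connections, not in a ring.
Check the 15 heavy atoms by environment: 1× s (aromatic, X2, in 5-ring) → no; 4× c (aromatic, X3, in 5-ring) → no; 1× O (X2, acyclic) → no; 3× C (X4, acyclic) → match; 6× c (aromatic, X3, in 6-ring) → no.
That gives 3 matching atoms.

3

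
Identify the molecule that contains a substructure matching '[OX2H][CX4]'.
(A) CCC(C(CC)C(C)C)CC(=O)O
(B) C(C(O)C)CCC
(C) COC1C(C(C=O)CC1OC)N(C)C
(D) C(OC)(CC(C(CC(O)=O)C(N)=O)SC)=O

B

[OX2H][CX4] describes a hydroxyl oxygen bound to an sp3 (X4) carbon (an aliphatic alcohol).
(A) has a carboxylic acid group (-C(=O)OH) but the -OH is on a CX3 carbonyl carbon, not a CX4 carbon.
(B) contains a hydroxyl group (-OH), which satisfies every atom and bond constraint.
(C) has a methoxy ether (-OCH3) but the oxygen has H0 (ether), not H1.
(D) has a carboxylic acid group (-C(=O)OH) but the -OH is on a CX3 carbonyl carbon, not a CX4 carbon.
So the answer is (B).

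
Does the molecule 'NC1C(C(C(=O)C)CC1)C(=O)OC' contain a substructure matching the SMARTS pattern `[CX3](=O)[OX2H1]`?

No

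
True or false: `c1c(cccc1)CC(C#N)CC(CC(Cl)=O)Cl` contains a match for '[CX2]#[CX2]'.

The pattern [CX2]#[CX2] describes a carbon-carbon triple bond — an alkyne.
The closest candidate here is a nitrile (-C#N), but the triple bond is C#N, not C#C. No other fragment satisfies the full query, so there is no match.

False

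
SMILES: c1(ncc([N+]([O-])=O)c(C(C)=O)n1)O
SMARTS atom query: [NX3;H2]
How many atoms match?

Check the 13 heavy atoms by environment: 2× n (aromatic, H0, X2) → no; 3× c (aromatic, H0, X3) → no; 1× c (aromatic, H1, X3) → no; 1× C (H0, X3) → no; 2× O (H0, X1) → no; 1× C (H3, X4) → no; 1× O (H1, X2) → no; 1× N (charge +1, H0, X3) → no; 1× O (charge -1, H0, X1) → no.
No environment satisfies the query, so 0 matching atoms.

0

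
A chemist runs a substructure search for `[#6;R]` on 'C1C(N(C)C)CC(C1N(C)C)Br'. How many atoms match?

5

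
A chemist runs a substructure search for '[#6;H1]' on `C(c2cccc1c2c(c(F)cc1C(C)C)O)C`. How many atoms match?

5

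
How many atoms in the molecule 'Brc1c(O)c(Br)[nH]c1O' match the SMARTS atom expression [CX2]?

0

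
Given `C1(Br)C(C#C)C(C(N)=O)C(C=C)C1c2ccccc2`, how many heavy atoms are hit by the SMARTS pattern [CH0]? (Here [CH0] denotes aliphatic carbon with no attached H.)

Check the 19 heavy atoms by environment: 7× C (H1) → no; 1× C (H2) → no; 1× c (aromatic, H0) → no; 5× c (aromatic, H1) → no; 1× Br (H0) → no; 2× C (H0) → match; 1× O (H0) → no; 1× N (H2) → no.
That gives 2 matching atoms.

2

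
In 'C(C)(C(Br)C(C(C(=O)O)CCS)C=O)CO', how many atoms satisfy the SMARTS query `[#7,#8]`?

4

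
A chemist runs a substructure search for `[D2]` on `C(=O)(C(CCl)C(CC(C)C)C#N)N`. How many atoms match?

3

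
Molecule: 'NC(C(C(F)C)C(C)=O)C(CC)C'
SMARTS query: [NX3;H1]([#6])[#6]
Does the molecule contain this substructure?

The pattern [NX3;H1]([#6])[#6] describes a trivalent nitrogen with one H, bonded to two carbons — a secondary amine.
The closest candidate here is a primary amino group (-NH2), but the nitrogen has H2 and only one carbon neighbour. No other fragment satisfies the full query, so there is no match.

No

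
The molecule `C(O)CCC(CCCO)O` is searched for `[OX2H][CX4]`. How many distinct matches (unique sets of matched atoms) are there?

[OX2H][CX4] is the SMARTS for an aliphatic alcohol: a hydroxyl oxygen bound to an sp3 (X4) carbon.
The molecule carries 3 separate instances of a hydroxyl group (-OH) meeting every constraint; each maps to a distinct set of atoms, giving 3 matches.

3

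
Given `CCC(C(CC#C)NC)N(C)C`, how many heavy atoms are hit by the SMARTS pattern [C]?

The query [C] means: uppercase C matches aliphatic (non-aromatic) carbon only.
Check the 12 heavy atoms by environment: 10× C → match; 2× N → no.
That gives 10 matching atoms.

10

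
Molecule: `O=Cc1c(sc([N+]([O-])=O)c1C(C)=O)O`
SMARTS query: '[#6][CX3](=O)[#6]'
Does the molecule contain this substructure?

Yes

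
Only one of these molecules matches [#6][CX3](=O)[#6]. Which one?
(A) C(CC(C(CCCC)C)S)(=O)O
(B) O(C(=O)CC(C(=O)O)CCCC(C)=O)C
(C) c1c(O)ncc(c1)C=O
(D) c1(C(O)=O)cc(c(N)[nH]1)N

B

[#6][CX3](=O)[#6] describes a carbonyl carbon (no H) flanked by two carbons (a ketone).
(A) has a carboxylic acid group (-C(=O)OH) but one neighbour of the carbonyl carbon is O, not C.
(B) contains an acetyl/ketone group (-C(=O)CH3), which satisfies every atom and bond constraint.
(C) has an aldehyde (-CHO) but the carbonyl carbon has H1, so it is not flanked by two carbons.
(D) has a carboxylic acid group (-C(=O)OH) but one neighbour of the carbonyl carbon is O, not C.
So the answer is (B).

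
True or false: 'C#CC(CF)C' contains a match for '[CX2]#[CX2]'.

True

The pattern [CX2]#[CX2] describes a carbon-carbon triple bond — an alkyne.
The molecule carries an ethynyl group (-C#CH), whose atoms satisfy every constraint of the query, so the pattern matches.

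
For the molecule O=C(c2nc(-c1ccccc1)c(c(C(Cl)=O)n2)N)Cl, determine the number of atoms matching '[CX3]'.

2

Check the 19 heavy atoms by environment: 2× n (aromatic, X2) → no; 10× c (aromatic, X3) → no; 1× N (X3) → no; 2× C (X3) → match; 2× O (X1) → no; 2× Cl (X1) → no.
That gives 2 matching atoms.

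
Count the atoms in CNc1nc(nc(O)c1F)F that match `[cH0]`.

The query [cH0] means: aromatic carbon with no attached hydrogen (substituted or ring-fusion).
Check the 11 heavy atoms by environment: 2× n (aromatic, H0) → no; 4× c (aromatic, H0) → match; 2× F (H0) → no; 1× N (H1) → no; 1× C (H3) → no; 1× O (H1) → no.
That gives 4 matching atoms.

4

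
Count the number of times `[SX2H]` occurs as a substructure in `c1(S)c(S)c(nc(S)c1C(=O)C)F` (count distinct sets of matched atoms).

[SX2H] is the SMARTS for a thiol: an aliphatic sulfur with two connections, one being H.
The molecule carries 3 separate instances of a thiol (-SH) meeting every constraint; each maps to a distinct set of atoms, giving 3 matches.

3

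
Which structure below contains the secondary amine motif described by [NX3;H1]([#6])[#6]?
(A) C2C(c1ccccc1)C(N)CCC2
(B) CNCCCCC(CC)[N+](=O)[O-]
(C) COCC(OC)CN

B

[NX3;H1]([#6])[#6] describes a trivalent nitrogen with one H, bonded to two carbons (a secondary amine).
(A) has a primary amino group (-NH2) but the nitrogen has H2 and only one carbon neighbour.
(B) contains an N-methylamino group (-NHCH3), which satisfies every atom and bond constraint.
(C) has a primary amino group (-NH2) but the nitrogen has H2 and only one carbon neighbour.
So the answer is (B).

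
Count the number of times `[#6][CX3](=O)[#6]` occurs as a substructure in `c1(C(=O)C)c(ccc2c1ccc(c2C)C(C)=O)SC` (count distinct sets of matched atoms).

[#6][CX3](=O)[#6] is the SMARTS for a ketone: a carbonyl carbon (no H) flanked by two carbons.
The molecule carries 2 separate instances of an acetyl/ketone group (-C(=O)CH3) meeting every constraint; each maps to a distinct set of atoms, giving 2 matches.

2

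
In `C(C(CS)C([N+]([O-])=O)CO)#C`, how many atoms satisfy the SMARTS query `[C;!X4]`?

2

Check the 11 heavy atoms by environment: 4× C (X4) → no; 1× S (X2) → no; 1× O (X2) → no; 1× N (charge +1, X3) → no; 1× O (charge -1, X1) → no; 1× O (X1) → no; 2× C (X2) → match.
That gives 2 matching atoms.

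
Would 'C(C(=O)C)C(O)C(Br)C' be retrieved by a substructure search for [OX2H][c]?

No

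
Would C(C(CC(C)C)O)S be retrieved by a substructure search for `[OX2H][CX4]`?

Yes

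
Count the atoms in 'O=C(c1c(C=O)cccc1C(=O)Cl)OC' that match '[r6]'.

The query [r6] means: r6 matches atoms in a six-membered ring.
Check the 15 heavy atoms by environment: 6× c (aromatic, in 6-ring) → match; 4× C (acyclic) → no; 4× O (acyclic) → no; 1× Cl (acyclic) → no.
That gives 6 matching atoms.

6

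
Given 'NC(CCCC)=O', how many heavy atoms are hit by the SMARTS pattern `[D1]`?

Check the 7 heavy atoms by environment: 3× C (D2) → no; 1× C (D1) → match; 1× C (D3) → no; 1× O (D1) → match; 1× N (D1) → match.
Summing the matching environments: 1 + 1 + 1 = 3 matching atoms.

3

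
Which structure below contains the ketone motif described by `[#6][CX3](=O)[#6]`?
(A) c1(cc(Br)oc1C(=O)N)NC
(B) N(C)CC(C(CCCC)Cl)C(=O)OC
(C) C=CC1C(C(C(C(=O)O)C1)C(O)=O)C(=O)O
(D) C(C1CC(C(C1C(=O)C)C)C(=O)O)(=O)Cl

[#6][CX3](=O)[#6] describes a carbonyl carbon (no H) flanked by two carbons (a ketone).
(A) has a primary amide (-C(=O)NH2) but one neighbour of the carbonyl carbon is N, not C.
(B) has a methyl-ester group (-C(=O)OCH3) but one neighbour of the carbonyl carbon is O, not C.
(C) has a carboxylic acid group (-C(=O)OH) but one neighbour of the carbonyl carbon is O, not C.
(D) contains an acetyl/ketone group (-C(=O)CH3), which satisfies every atom and bond constraint.
So the answer is (D).

D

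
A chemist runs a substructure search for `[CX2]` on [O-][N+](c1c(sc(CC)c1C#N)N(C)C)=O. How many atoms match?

1

The query [CX2] means: C with X2: aliphatic carbon with exactly 2 total connections.
Check the 15 heavy atoms by environment: 1× s (aromatic, X2) → no; 4× c (aromatic, X3) → no; 4× C (X4) → no; 1× N (X3) → no; 1× C (X2) → match; 1× N (X1) → no; 1× N (charge +1, X3) → no; 1× O (charge -1, X1) → no; 1× O (X1) → no.
That gives 1 matching atom.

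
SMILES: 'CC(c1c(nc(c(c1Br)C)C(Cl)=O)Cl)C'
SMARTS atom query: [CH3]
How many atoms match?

The query [CH3] means: aliphatic carbon with exactly three hydrogens.
Check the 15 heavy atoms by environment: 1× n (aromatic, H0) → no; 5× c (aromatic, H0) → no; 1× Br (H0) → no; 3× C (H3) → match; 2× Cl (H0) → no; 1× C (H1) → no; 1× C (H0) → no; 1× O (H0) → no.
That gives 3 matching atoms.

3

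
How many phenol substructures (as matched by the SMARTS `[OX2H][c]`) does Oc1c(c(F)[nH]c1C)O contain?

[OX2H][c] is the SMARTS for a phenol: a hydroxyl oxygen attached to an aromatic carbon.
The molecule carries 2 separate instances of a hydroxyl group (-OH) meeting every constraint; each maps to a distinct set of atoms, giving 2 matches.

2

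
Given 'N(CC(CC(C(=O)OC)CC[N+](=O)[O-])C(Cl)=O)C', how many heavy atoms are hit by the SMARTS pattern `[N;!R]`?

Check the 18 heavy atoms by environment: 10× C (acyclic) → no; 4× O (acyclic) → no; 1× N (acyclic) → match; 1× N (charge +1, acyclic) → match; 1× O (charge -1, acyclic) → no; 1× Cl (acyclic) → no.
Summing the matching environments: 1 + 1 = 2 matching atoms.

2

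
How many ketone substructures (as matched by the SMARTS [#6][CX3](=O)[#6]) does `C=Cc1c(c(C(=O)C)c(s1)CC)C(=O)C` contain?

2

[#6][CX3](=O)[#6] is the SMARTS for a ketone: a carbonyl carbon (no H) flanked by two carbons.
The molecule carries 2 separate instances of an acetyl/ketone group (-C(=O)CH3) meeting every constraint; each maps to a distinct set of atoms, giving 2 matches.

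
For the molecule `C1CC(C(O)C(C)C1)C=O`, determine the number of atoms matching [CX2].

0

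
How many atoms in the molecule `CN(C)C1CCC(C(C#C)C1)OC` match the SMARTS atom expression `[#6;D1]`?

4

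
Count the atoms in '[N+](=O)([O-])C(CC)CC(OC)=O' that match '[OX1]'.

3

The query [OX1] means: aliphatic oxygen with one total connection — typically a carbonyl =O or an oxide.
Check the 11 heavy atoms by environment: 5× C (X4) → no; 1× C (X3) → no; 2× O (X1) → match; 1× O (X2) → no; 1× N (charge +1, X3) → no; 1× O (charge -1, X1) → match.
Summing the matching environments: 2 + 1 = 3 matching atoms.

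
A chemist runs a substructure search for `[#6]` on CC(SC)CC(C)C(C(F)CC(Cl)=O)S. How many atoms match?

10

Check the 15 heavy atoms by environment: 10× C → match; 2× S → no; 1× F → no; 1× O → no; 1× Cl → no.
That gives 10 matching atoms.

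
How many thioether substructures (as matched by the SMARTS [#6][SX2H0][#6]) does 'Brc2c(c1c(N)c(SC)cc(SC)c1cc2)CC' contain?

2

[#6][SX2H0][#6] is the SMARTS for a thioether: an aliphatic sulfur bridging two carbons with no H on the sulfur.
The molecule carries 2 separate instances of a methylthio ether (-SCH3) meeting every constraint; each maps to a distinct set of atoms, giving 2 matches.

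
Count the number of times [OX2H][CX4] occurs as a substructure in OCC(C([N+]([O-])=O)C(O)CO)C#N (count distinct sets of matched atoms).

3

[OX2H][CX4] is the SMARTS for an aliphatic alcohol: a hydroxyl oxygen bound to an sp3 (X4) carbon.
The molecule carries 3 separate instances of a hydroxyl group (-OH) meeting every constraint; each maps to a distinct set of atoms, giving 3 matches.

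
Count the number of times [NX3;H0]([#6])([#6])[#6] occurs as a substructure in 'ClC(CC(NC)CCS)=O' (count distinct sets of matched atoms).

0

[NX3;H0]([#6])([#6])[#6] is the SMARTS for a tertiary amine: a trivalent nitrogen with no H, bonded to three carbons.
The molecule has an N-methylamino group (-NHCH3), but the nitrogen still has one H (H1), not H0; nothing else fits, so there are 0 matches.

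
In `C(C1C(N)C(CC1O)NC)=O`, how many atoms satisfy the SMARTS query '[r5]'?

The query [r5] means: r5 matches atoms in a five-membered ring.
Check the 11 heavy atoms by environment: 5× C (in 5-ring) → match; 2× N (acyclic) → no; 2× C (acyclic) → no; 2× O (acyclic) → no.
That gives 5 matching atoms.

5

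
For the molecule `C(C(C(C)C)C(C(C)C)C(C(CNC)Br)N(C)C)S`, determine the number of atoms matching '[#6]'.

The query [#6] means: #6 matches any atom with atomic number 6 (carbon, aromatic or aliphatic).
Check the 19 heavy atoms by environment: 15× C → match; 1× Br → no; 2× N → no; 1× S → no.
That gives 15 matching atoms.

15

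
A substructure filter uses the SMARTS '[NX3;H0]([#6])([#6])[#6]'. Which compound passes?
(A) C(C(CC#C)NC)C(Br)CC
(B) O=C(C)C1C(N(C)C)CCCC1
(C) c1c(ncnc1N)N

[NX3;H0]([#6])([#6])[#6] describes a trivalent nitrogen with no H, bonded to three carbons (a tertiary amine).
(A) has an N-methylamino group (-NHCH3) but the nitrogen still has one H (H1), not H0.
(B) contains a dimethylamino group (-N(CH3)2), which satisfies every atom and bond constraint.
(C) has a primary amino group (-NH2) but the nitrogen has H2, not H0 with three carbons.
So the answer is (B).

B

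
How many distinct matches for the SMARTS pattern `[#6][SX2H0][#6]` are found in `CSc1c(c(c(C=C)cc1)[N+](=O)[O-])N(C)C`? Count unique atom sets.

1

[#6][SX2H0][#6] is the SMARTS for a thioether: an aliphatic sulfur bridging two carbons with no H on the sulfur.
Exactly one fragment in the molecule meets all constraints, giving 1 match.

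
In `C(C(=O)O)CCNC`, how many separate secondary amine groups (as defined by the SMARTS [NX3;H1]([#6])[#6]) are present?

[NX3;H1]([#6])[#6] is the SMARTS for a secondary amine: a trivalent nitrogen with one H, bonded to two carbons.
Exactly one fragment in the molecule meets all constraints, giving 1 match.

1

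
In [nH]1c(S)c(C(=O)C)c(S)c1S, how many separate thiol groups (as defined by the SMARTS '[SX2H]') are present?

3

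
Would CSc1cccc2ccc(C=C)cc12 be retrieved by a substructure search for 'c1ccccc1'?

Yes

The pattern c1ccccc1 describes six aromatic carbons in a ring — a benzene ring.
The required atom environment is present in the molecule, so the pattern matches.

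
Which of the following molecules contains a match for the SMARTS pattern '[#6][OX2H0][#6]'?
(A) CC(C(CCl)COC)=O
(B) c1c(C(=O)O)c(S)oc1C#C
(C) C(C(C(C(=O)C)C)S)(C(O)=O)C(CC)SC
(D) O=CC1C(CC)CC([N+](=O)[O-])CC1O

[#6][OX2H0][#6] describes an aliphatic oxygen bridging two carbons with no H on the oxygen (an ether).
(A) contains a methoxy ether (-OCH3), which satisfies every atom and bond constraint.
(B) has a carboxylic acid group (-C(=O)OH) but the -OH oxygen has H1; the =O is OX1, not OX2.
(C) has a carboxylic acid group (-C(=O)OH) but the -OH oxygen has H1; the =O is OX1, not OX2.
(D) has a hydroxyl group (-OH) but the oxygen has H1, not H0 bridging two carbons.
So the answer is (A).

A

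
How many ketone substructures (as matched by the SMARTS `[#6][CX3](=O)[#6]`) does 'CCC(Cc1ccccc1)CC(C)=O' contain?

1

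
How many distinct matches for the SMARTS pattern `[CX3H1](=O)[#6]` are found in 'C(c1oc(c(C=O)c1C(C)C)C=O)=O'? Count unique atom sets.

[CX3H1](=O)[#6] is the SMARTS for an aldehyde: an sp2 carbon with one H, double-bonded to O and single-bonded to carbon.
The molecule carries 3 separate instances of an aldehyde (-CHO) meeting every constraint; each maps to a distinct set of atoms, giving 3 matches.

3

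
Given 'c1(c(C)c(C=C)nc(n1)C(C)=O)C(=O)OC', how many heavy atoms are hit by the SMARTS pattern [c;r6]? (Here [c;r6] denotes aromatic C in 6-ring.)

4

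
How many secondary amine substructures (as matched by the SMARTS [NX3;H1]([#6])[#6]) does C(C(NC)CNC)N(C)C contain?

2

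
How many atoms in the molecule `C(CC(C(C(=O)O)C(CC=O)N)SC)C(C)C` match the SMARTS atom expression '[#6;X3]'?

2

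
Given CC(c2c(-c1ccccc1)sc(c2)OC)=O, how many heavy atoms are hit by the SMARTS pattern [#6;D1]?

2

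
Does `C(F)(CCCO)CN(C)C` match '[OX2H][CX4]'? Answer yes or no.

Yes

The pattern [OX2H][CX4] describes a hydroxyl oxygen bound to an sp3 (X4) carbon — an aliphatic alcohol.
The molecule carries a hydroxyl group (-OH), whose atoms satisfy every constraint of the query, so the pattern matches.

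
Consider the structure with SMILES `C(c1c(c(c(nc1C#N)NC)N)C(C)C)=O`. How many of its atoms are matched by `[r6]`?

6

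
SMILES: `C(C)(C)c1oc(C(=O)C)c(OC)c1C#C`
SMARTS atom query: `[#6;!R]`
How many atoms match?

The query [#6;!R] means: carbon not in any ring.
Check the 15 heavy atoms by environment: 1× o (aromatic, in 5-ring) → no; 4× c (aromatic, in 5-ring) → no; 8× C (acyclic) → match; 2× O (acyclic) → no.
That gives 8 matching atoms.

8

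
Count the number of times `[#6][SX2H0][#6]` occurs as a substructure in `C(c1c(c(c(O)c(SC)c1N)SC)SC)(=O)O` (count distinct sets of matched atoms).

3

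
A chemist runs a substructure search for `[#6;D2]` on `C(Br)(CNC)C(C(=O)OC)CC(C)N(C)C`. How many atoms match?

2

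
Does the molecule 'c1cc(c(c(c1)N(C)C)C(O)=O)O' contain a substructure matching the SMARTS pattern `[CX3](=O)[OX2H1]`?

Yes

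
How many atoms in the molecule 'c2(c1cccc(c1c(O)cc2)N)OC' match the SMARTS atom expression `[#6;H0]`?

Check the 14 heavy atoms by environment: 5× c (aromatic, H0) → match; 5× c (aromatic, H1) → no; 1× O (H1) → no; 1× O (H0) → no; 1× C (H3) → no; 1× N (H2) → no.
That gives 5 matching atoms.

5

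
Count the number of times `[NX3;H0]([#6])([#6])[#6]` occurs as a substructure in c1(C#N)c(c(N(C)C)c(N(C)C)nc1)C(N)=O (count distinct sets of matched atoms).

[NX3;H0]([#6])([#6])[#6] is the SMARTS for a tertiary amine: a trivalent nitrogen with no H, bonded to three carbons.
The molecule carries 2 separate instances of a dimethylamino group (-N(CH3)2) meeting every constraint; each maps to a distinct set of atoms, giving 2 matches.

2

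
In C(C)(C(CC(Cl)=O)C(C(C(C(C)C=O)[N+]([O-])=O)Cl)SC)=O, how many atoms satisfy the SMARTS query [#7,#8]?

The query [#7,#8] means: nitrogen or oxygen (comma = OR).
Check the 21 heavy atoms by environment: 12× C → no; 2× Cl → no; 4× O → match; 1× N (charge +1) → match; 1× O (charge -1) → match; 1× S → no.
Summing the matching environments: 4 + 1 + 1 = 6 matching atoms.

6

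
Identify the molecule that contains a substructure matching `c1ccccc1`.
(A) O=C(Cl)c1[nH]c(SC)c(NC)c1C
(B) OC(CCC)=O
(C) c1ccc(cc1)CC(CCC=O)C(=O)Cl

c1ccccc1 describes six aromatic carbons in a ring (a benzene ring).
(A) has a methyl group (-CH3) but no six-membered all-carbon aromatic ring is present.
(B) has a methyl group (-CH3) but no six-membered all-carbon aromatic ring is present.
(C) contains a phenyl ring, which satisfies every atom and bond constraint.
So the answer is (C).

C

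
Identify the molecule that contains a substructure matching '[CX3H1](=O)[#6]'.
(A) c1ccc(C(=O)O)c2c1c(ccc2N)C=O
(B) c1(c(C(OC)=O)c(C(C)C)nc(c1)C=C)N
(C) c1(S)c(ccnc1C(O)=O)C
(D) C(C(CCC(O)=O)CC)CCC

A

[CX3H1](=O)[#6] describes an sp2 carbon with one H, double-bonded to O and single-bonded to carbon (an aldehyde).
(A) contains an aldehyde (-CHO), which satisfies every atom and bond constraint.
(B) has a methyl-ester group (-C(=O)OCH3) but the carbonyl carbon has H0, not H1.
(C) has a carboxylic acid group (-C(=O)OH) but the carbonyl carbon has H0 and is bonded to O, not H1.
(D) has a carboxylic acid group (-C(=O)OH) but the carbonyl carbon has H0 and is bonded to O, not H1.
So the answer is (A).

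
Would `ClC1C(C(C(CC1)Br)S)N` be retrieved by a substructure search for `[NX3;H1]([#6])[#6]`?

The pattern [NX3;H1]([#6])[#6] describes a trivalent nitrogen with one H, bonded to two carbons — a secondary amine.
The closest candidate here is a primary amino group (-NH2), but the nitrogen has H2 and only one carbon neighbour. No other fragment satisfies the full query, so there is no match.

No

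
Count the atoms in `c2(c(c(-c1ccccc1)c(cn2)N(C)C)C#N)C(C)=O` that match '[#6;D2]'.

7

The query [#6;D2] means: any carbon bonded to exactly two heavy atoms.
Check the 20 heavy atoms by environment: 1× n (aromatic, D2) → no; 6× c (aromatic, D2) → match; 5× c (aromatic, D3) → no; 1× N (D3) → no; 3× C (D1) → no; 1× C (D3) → no; 1× O (D1) → no; 1× C (D2) → match; 1× N (D1) → no.
Summing the matching environments: 6 + 1 = 7 matching atoms.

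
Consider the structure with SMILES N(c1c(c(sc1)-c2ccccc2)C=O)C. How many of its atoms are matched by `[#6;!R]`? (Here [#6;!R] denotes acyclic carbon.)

2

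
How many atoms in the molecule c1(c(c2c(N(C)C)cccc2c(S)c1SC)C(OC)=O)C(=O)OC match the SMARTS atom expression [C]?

7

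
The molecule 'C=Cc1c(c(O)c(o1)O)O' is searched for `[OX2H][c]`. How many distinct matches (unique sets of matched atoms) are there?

[OX2H][c] is the SMARTS for a phenol: a hydroxyl oxygen attached to an aromatic carbon.
The molecule carries 3 separate instances of a hydroxyl group (-OH) meeting every constraint; each maps to a distinct set of atoms, giving 3 matches.

3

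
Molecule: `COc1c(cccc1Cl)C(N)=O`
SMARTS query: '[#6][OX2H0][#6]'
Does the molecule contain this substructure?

Yes

The pattern [#6][OX2H0][#6] describes an aliphatic oxygen bridging two carbons with no H on the oxygen — an ether.
The molecule carries a methoxy ether (-OCH3), whose atoms satisfy every constraint of the query, so the pattern matches.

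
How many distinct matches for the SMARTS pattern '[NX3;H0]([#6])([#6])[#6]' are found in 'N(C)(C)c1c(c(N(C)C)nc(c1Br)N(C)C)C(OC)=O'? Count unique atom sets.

3

[NX3;H0]([#6])([#6])[#6] is the SMARTS for a tertiary amine: a trivalent nitrogen with no H, bonded to three carbons.
The molecule carries 3 separate instances of a dimethylamino group (-N(CH3)2) meeting every constraint; each maps to a distinct set of atoms, giving 3 matches.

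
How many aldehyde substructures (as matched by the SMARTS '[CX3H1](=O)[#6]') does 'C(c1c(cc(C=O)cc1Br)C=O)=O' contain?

[CX3H1](=O)[#6] is the SMARTS for an aldehyde: an sp2 carbon with one H, double-bonded to O and single-bonded to carbon.
The molecule carries 3 separate instances of an aldehyde (-CHO) meeting every constraint; each maps to a distinct set of atoms, giving 3 matches.

3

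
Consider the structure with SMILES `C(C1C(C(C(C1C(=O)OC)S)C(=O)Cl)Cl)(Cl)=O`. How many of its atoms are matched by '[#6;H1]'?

5

Check the 17 heavy atoms by environment: 5× C (H1) → match; 1× S (H1) → no; 3× C (H0) → no; 4× O (H0) → no; 1× C (H3) → no; 3× Cl (H0) → no.
That gives 5 matching atoms.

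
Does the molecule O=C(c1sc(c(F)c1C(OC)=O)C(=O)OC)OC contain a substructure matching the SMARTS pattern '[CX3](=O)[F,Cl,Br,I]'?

The pattern [CX3](=O)[F,Cl,Br,I] describes a carbonyl carbon bonded to a halogen — an acyl halide.
The closest candidate here is a methyl-ester group (-C(=O)OCH3), but the carbonyl is bonded to -O-C, not to a halogen. No other fragment satisfies the full query, so there is no match.

No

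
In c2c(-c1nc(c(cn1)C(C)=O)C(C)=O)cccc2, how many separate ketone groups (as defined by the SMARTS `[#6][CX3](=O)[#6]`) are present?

2

[#6][CX3](=O)[#6] is the SMARTS for a ketone: a carbonyl carbon (no H) flanked by two carbons.
The molecule carries 2 separate instances of an acetyl/ketone group (-C(=O)CH3) meeting every constraint; each maps to a distinct set of atoms, giving 2 matches.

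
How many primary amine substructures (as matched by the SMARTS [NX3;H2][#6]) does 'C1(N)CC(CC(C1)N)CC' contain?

2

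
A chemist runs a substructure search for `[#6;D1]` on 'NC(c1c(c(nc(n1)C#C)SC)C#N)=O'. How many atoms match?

2

Check the 15 heavy atoms by environment: 2× n (aromatic, D2) → no; 4× c (aromatic, D3) → no; 1× S (D2) → no; 2× C (D1) → match; 1× C (D3) → no; 1× O (D1) → no; 2× N (D1) → no; 2× C (D2) → no.
That gives 2 matching atoms.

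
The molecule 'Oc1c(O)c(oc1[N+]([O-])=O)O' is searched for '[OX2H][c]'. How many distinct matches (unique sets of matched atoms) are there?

[OX2H][c] is the SMARTS for a phenol: a hydroxyl oxygen attached to an aromatic carbon.
The molecule carries 3 separate instances of a hydroxyl group (-OH) meeting every constraint; each maps to a distinct set of atoms, giving 3 matches.

3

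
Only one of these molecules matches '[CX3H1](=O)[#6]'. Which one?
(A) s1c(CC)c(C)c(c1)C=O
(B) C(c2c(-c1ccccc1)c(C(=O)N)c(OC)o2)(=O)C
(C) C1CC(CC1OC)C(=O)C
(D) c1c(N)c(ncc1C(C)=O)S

[CX3H1](=O)[#6] describes an sp2 carbon with one H, double-bonded to O and single-bonded to carbon (an aldehyde).
(A) contains an aldehyde (-CHO), which satisfies every atom and bond constraint.
(B) has an acetyl/ketone group (-C(=O)CH3) but the carbonyl carbon has H0 (two carbon neighbours), not H1.
(C) has an acetyl/ketone group (-C(=O)CH3) but the carbonyl carbon has H0 (two carbon neighbours), not H1.
(D) has an acetyl/ketone group (-C(=O)CH3) but the carbonyl carbon has H0 (two carbon neighbours), not H1.
So the answer is (A).

A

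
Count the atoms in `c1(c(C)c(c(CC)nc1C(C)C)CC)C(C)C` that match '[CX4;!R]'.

11

Check the 17 heavy atoms by environment: 1× n (aromatic, X2, in 6-ring) → no; 5× c (aromatic, X3, in 6-ring) → no; 11× C (X4, acyclic) → match.
That gives 11 matching atoms.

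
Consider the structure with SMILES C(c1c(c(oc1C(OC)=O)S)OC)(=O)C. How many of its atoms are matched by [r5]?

The query [r5] means: r5 matches atoms in a five-membered ring.
Check the 15 heavy atoms by environment: 1× o (aromatic, in 5-ring) → match; 4× c (aromatic, in 5-ring) → match; 5× C (acyclic) → no; 4× O (acyclic) → no; 1× S (acyclic) → no.
Summing the matching environments: 1 + 4 = 5 matching atoms.

5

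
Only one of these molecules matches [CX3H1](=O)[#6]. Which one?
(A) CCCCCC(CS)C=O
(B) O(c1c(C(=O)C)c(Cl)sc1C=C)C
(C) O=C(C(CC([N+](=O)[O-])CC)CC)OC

A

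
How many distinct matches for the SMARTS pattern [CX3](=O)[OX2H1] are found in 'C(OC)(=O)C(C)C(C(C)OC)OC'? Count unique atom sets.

[CX3](=O)[OX2H1] is the SMARTS for a carboxylic acid: an sp2 carbon double-bonded to O and single-bonded to an -OH oxygen.
The molecule has a methyl-ester group (-C(=O)OCH3), but the singly-bonded O has no H (OX2H0, not OX2H1); nothing else fits, so there are 0 matches.

0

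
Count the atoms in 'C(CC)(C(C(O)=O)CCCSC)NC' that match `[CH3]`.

The query [CH3] means: aliphatic carbon with exactly three hydrogens.
Check the 14 heavy atoms by environment: 3× C (H3) → match; 4× C (H2) → no; 2× C (H1) → no; 1× C (H0) → no; 1× O (H0) → no; 1× O (H1) → no; 1× S (H0) → no; 1× N (H1) → no.
That gives 3 matching atoms.

3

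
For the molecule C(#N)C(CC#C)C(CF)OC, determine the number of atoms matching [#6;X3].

0

The query [#6;X3] means: any carbon (aromatic or not) with three total connections.
Check the 11 heavy atoms by environment: 5× C (X4) → no; 3× C (X2) → no; 1× N (X1) → no; 1× O (X2) → no; 1× F (X1) → no.
No environment satisfies the query, so 0 matching atoms.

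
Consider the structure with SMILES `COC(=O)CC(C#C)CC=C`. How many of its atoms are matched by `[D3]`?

2

Check the 11 heavy atoms by environment: 4× C (D2) → no; 2× C (D3) → match; 3× C (D1) → no; 1× O (D1) → no; 1× O (D2) → no.
That gives 2 matching atoms.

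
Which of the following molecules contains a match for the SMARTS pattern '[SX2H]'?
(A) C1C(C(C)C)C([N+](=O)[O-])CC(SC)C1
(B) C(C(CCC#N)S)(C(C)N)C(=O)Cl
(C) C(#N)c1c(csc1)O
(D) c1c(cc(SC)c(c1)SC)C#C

B

[SX2H] describes an aliphatic sulfur with two connections, one being H (a thiol).
(A) has a methylthio ether (-SCH3) but the sulfur has H0 (bonded to two carbons), not H1.
(B) contains a thiol (-SH), which satisfies every atom and bond constraint.
(C) has a hydroxyl group (-OH) but it is an -OH, not an -SH.
(D) has a methylthio ether (-SCH3) but the sulfur has H0 (bonded to two carbons), not H1.
So the answer is (B).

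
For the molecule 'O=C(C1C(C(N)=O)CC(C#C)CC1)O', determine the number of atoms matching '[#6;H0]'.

3

Check the 14 heavy atoms by environment: 3× C (H2) → no; 4× C (H1) → no; 3× C (H0) → match; 2× O (H0) → no; 1× O (H1) → no; 1× N (H2) → no.
That gives 3 matching atoms.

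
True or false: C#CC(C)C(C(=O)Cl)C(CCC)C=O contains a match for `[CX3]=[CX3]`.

False

The pattern [CX3]=[CX3] describes a non-aromatic C=C double bond between two sp2 carbons — an alkene.
The closest candidate here is an ethynyl group (-C#CH), but the C-C bond is a triple bond, not a double bond. No other fragment satisfies the full query, so there is no match.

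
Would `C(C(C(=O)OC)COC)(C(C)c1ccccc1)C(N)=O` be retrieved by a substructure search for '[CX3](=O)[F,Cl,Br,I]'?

No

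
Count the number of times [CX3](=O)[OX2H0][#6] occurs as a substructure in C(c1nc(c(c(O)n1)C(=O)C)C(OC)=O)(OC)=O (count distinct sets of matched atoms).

2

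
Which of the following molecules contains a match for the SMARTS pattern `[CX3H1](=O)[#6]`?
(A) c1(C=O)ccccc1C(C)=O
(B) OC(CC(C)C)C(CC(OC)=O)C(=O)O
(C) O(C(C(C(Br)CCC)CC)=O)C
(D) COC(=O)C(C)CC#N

A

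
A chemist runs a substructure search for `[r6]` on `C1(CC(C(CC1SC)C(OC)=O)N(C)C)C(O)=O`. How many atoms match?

The query [r6] means: r6 matches atoms in a six-membered ring.
Check the 18 heavy atoms by environment: 6× C (in 6-ring) → match; 1× N (acyclic) → no; 6× C (acyclic) → no; 1× S (acyclic) → no; 4× O (acyclic) → no.
That gives 6 matching atoms.

6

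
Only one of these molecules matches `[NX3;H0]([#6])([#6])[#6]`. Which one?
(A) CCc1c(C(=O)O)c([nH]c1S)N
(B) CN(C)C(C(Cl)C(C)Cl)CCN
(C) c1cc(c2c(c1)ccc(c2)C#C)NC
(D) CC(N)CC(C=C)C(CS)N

B

[NX3;H0]([#6])([#6])[#6] describes a trivalent nitrogen with no H, bonded to three carbons (a tertiary amine).
(A) has a primary amino group (-NH2) but the nitrogen has H2, not H0 with three carbons.
(B) contains a dimethylamino group (-N(CH3)2), which satisfies every atom and bond constraint.
(C) has an N-methylamino group (-NHCH3) but the nitrogen still has one H (H1), not H0.
(D) has a primary amino group (-NH2) but the nitrogen has H2, not H0 with three carbons.
So the answer is (B).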